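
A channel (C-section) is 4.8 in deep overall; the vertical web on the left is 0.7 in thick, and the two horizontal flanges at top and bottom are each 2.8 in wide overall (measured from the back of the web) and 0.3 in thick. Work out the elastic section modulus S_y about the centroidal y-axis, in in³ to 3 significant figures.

Break the section into simple shapes (no overlaps), measuring from the bottom-left corner of the bounding box.
Web: 0.7 × 4.8, A = 3.36 in², x = 0.35 in, Ī = 0.1372 in⁴.
Top flange (beyond web): 2.1 × 0.3, A = 0.63 in², x = 1.75 in, Ī = 0.23153 in⁴.
Bottom flange (beyond web): 2.1 × 0.3, A = 0.63 in², x = 1.75 in, Ī = 0.23153 in⁴.
Centroid: x̄ = ΣA·x / ΣA = 0.73182 in.
Transfer each piece to the centroidal y-axis using Ī + A·d² with d = x − 0.73182:
  web: d = -0.38182 in → contributes +0.62704 in⁴
  top flange (beyond web): d = 1.0182 in → contributes +0.88464 in⁴
  bottom flange (beyond web): d = 1.0182 in → contributes +0.88464 in⁴
Total I = 2.3963 in⁴.
Extreme fibre distance c = 2.0682 in; S = I/c = 1.1587 in³.

S_y ≈ 1.16 in³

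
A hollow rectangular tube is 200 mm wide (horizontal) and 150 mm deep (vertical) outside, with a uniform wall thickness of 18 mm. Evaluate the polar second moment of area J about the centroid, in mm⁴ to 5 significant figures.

Break the section into simple shapes (no overlaps), measuring from the bottom-left corner of the bounding box.
Outer rectangle: 200 × 150, A = 30 000 mm², y = 75 mm, Ī = 56 250 000 mm⁴.
Inner void (subtracted): 164 × 114, A = 18 696 mm², y = 75 mm, Ī = 20 247 768 mm⁴.
By symmetry the centroid is at mid-height, ȳ = 75 mm.
All pieces are centred on the centroidal x-axis, so I = ΣĪ (holes subtracted) = 36 002 232 mm⁴.
Repeating about the centroidal y-axis gives I_y = 58 096 032 mm⁴.
Polar second moment: J = I_x + I_y = 94 098 264 mm⁴.

J ≈ 9.4098 × 10⁷ mm⁴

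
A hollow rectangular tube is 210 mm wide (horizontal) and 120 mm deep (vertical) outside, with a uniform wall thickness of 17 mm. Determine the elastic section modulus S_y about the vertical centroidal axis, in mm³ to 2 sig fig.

S_y ≈ 5.1 × 10⁵ mm³

Split into non-overlapping primitives; take the origin at the lower-left of the bounding box.
Outer rectangle: 210 × 120, A = 25 200 mm², x = 105 mm, Ī = 92 610 000 mm⁴.
Inner void (subtracted): 176 × 86, A = 15 136 mm², x = 105 mm, Ī = 39 071 061 mm⁴.
By symmetry the centroid is at mid-width, x̄ = 105 mm.
All pieces are centred on the vertical centroidal axis, so I = ΣĪ (holes subtracted) = 53 538 939 mm⁴.
Extreme fibre distance c = 105 mm; S = I/c = 509 895 mm³.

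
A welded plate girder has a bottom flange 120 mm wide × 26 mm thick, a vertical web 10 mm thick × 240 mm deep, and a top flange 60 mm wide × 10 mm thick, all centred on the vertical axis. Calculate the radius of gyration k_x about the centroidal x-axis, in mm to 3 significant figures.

Decompose the section into non-overlapping parts with the origin at the bottom-left of its bounding rectangle.
Bottom plate: 120 × 26, A = 3 120 mm², y = 13 mm, Ī = 175 760 mm⁴.
Web plate: 10 × 240, A = 2 400 mm², y = 146 mm, Ī = 11 520 000 mm⁴.
Top plate: 60 × 10, A = 600 mm², y = 271 mm, Ī = 5 000 mm⁴.
Centroid: ȳ = ΣA·y / ΣA = 90.451 mm.
Transfer each piece to the centroidal x-axis using Ī + A·d² with d = y − 90.451:
  bottom plate: d = -77.451 mm → contributes +18 891 562 mm⁴
  web plate: d = 55.549 mm → contributes +18 925 665 mm⁴
  top plate: d = 180.55 mm → contributes +19 563 769 mm⁴
Total I = 57 380 995 mm⁴.
Radius of gyration: k = √(I/A) = √(57 380 995 / 6 120) = 96.83 mm.

k_x ≈ 96.8 mm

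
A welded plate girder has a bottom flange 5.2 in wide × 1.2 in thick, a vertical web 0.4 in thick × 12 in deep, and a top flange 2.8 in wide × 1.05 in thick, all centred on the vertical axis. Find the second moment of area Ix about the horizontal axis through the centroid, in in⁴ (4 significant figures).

Ix ≈ 421.0 in⁴

Split into non-overlapping primitives; take the origin at the lower-left of the bounding box.
Bottom plate: 5.2 × 1.2, A = 6.24 in², y = 0.6 in, Ī = 0.7488 in⁴.
Web plate: 0.4 × 12, A = 4.8 in², y = 7.2 in, Ī = 57.6 in⁴.
Top plate: 2.8 × 1.05, A = 2.94 in², y = 13.725 in, Ī = 0.270113 in⁴.
Centroid: ȳ = ΣA·y / ΣA = 5.62629 in.
Transfer each piece to the horizontal axis through the centroid using Ī + A·d² with d = y − 5.62629:
  bottom plate: d = -5.02629 in → contributes +158.393 in⁴
  web plate: d = 1.57371 in → contributes +69.4875 in⁴
  top plate: d = 8.09871 in → contributes +193.102 in⁴
Total I = 420.983 in⁴.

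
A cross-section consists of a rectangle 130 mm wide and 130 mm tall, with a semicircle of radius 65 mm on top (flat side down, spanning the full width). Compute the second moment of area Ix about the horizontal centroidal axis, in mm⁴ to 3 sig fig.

Treat the section as a set of non-overlapping primitives; coordinates are from the bounding-box lower-left.
Rectangular body: 130 × 130, A = 16 900 mm², y = 65 mm, Ī = 23 800 833 mm⁴.
Semicircular cap: semicircle r = 65, A = 6636.6 mm², y = 157.59 mm, Ī = 1 959 230 mm⁴.
Centroid: ȳ = ΣA·y / ΣA = 91.107 mm.
Transfer each piece to the horizontal centroidal axis using Ī + A·d² with d = y − 91.107:
  rectangular body: d = -26.107 mm → contributes +35 319 191 mm⁴
  semicircular cap: d = 66.48 mm → contributes +31 290 489 mm⁴
Total I = 66 609 680 mm⁴.

Ix ≈ 6.66 × 10⁷ mm⁴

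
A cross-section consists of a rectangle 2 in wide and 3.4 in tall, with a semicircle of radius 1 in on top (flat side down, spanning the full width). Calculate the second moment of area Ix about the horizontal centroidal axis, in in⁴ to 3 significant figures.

Split into non-overlapping primitives; take the origin at the lower-left of the bounding box.
Rectangular body: 2 × 3.4, A = 6.8 in², y = 1.7 in, Ī = 6.5507 in⁴.
Semicircular cap: semicircle r = 1, A = 1.5708 in², y = 3.8244 in, Ī = 0.10976 in⁴.
Centroid: ȳ = ΣA·y / ΣA = 2.0987 in.
Transfer each piece to the horizontal centroidal axis using Ī + A·d² with d = y − 2.0987:
  rectangular body: d = -0.39865 in → contributes +7.6313 in⁴
  semicircular cap: d = 1.7258 in → contributes +4.788 in⁴
Total I = 12.419 in⁴.

Ix ≈ 12.4 in⁴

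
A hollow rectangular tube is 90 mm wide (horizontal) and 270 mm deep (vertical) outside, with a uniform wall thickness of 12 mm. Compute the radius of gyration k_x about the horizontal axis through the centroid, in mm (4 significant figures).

Decompose the section into non-overlapping parts with the origin at the bottom-left of its bounding rectangle.
Outer rectangle: 90 × 270, A = 24 300 mm², y = 135 mm, Ī = 147 622 500 mm⁴.
Inner void (subtracted): 66 × 246, A = 16 236 mm², y = 135 mm, Ī = 81 878 148 mm⁴.
By symmetry the centroid is at mid-height, ȳ = 135 mm.
All pieces are centred on the horizontal axis through the centroid, so I = ΣĪ (holes subtracted) = 65 744 352 mm⁴.
Radius of gyration: k = √(I/A) = √(65 744 352 / 8 064) = 90.293 mm.

k_x ≈ 90.29 mm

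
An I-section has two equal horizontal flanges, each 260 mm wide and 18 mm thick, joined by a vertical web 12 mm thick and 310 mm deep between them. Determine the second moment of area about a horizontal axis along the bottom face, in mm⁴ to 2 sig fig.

Split into non-overlapping primitives; take the origin at the lower-left of the bounding box.
Bottom flange: 260 × 18, A = 4 680 mm², y = 9 mm, Ī = 126 360 mm⁴.
Web: 12 × 310, A = 3 720 mm², y = 173 mm, Ī = 29 791 000 mm⁴.
Top flange: 260 × 18, A = 4 680 mm², y = 337 mm, Ī = 126 360 mm⁴.
Transfer each piece to the bottom edge using Ī + A·d² with d = y − 0:
  bottom flange: d = 9 mm → contributes +505 440 mm⁴
  web: d = 173 mm → contributes +141 126 880 mm⁴
  top flange: d = 337 mm → contributes +531 629 280 mm⁴
Total I = 673 261 600 mm⁴.

I_base ≈ 6.7 × 10⁸ mm⁴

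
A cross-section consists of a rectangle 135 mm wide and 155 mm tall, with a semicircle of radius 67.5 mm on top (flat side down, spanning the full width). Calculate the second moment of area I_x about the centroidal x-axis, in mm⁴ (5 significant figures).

I_x ≈ 1.0426 × 10⁸ mm⁴

Break the section into simple shapes (no overlaps), measuring from the bottom-left corner of the bounding box.
Rectangular body: 135 × 155, A = 20 925 mm², y = 77.5 mm, Ī = 41 893 594 mm⁴.
Semicircular cap: semicircle r = 67.5, A = 7156.941 mm², y = 183.6479 mm, Ī = 2 278 490 mm⁴.
Centroid: ȳ = ΣA·y / ΣA = 104.5528 mm.
Transfer each piece to the centroidal x-axis using Ī + A·d² with d = y − 104.5528:
  rectangular body: d = -27.05277 mm → contributes +57 207 599 mm⁴
  semicircular cap: d = 79.09512 mm → contributes +47 052 588 mm⁴
Total I = 104 260 188 mm⁴.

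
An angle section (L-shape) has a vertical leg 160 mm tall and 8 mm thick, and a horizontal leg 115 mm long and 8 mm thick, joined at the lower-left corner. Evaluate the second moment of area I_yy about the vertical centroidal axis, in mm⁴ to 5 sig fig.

Break the section into simple shapes (no overlaps), measuring from the bottom-left corner of the bounding box.
Vertical leg: 8 × 160, A = 1 280 mm², x = 4 mm, Ī = 6826.667 mm⁴.
Horizontal leg (remainder): 107 × 8, A = 856 mm², x = 61.5 mm, Ī = 816695.3 mm⁴.
Centroid: x̄ = ΣA·x / ΣA = 27.04307 mm.
Transfer each piece to the vertical centroidal axis using Ī + A·d² with d = x − 27.04307:
  vertical leg: d = -23.04307 mm → contributes +686485.1 mm⁴
  horizontal leg (remainder): d = 34.45693 mm → contributes +1 833 007 mm⁴
Total I = 2 519 492 mm⁴.

I_yy ≈ 2.5195 × 10⁶ mm⁴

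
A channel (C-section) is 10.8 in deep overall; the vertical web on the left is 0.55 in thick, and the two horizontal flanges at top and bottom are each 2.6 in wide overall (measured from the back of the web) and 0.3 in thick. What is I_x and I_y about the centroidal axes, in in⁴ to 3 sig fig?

Decompose the section into non-overlapping parts with the origin at the bottom-left of its bounding rectangle.
Web: 0.55 × 10.8, A = 5.94 in², y = 5.4 in, Ī = 57.737 in⁴.
Top flange (beyond web): 2.05 × 0.3, A = 0.615 in², y = 10.65 in, Ī = 0.0046125 in⁴.
Bottom flange (beyond web): 2.05 × 0.3, A = 0.615 in², y = 0.15 in, Ī = 0.0046125 in⁴.
By symmetry the centroid is at mid-height, ȳ = 5.4 in.
Transfer each piece to the centroidal x-axis using Ī + A·d² with d = y − 5.4:
  web: d = 0 in → contributes +57.737 in⁴
  top flange (beyond web): d = 5.25 in → contributes +16.956 in⁴
  bottom flange (beyond web): d = -5.25 in → contributes +16.956 in⁴
Total I = 91.648 in⁴.
For the y-axis: x̄ = 0.49801 in.
Repeating about the centroidal y-axis gives I_y = 2.3026 in⁴.

I_x ≈ 91.6 in⁴, I_y ≈ 2.30 in⁴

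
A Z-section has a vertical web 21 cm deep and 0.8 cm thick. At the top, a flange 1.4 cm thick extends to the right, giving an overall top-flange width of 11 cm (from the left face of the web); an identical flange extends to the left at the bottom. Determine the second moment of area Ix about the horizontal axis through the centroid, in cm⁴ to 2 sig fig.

Ix ≈ 3400 cm⁴

Treat the section as a set of non-overlapping primitives; coordinates are from the bounding-box lower-left.
Web: 0.8 × 21, A = 16.8 cm², y = 10.5 cm, Ī = 617.4 cm⁴.
Top flange (beyond web): 10.2 × 1.4, A = 14.28 cm², y = 20.3 cm, Ī = 2.332 cm⁴.
Bottom flange (beyond web): 10.2 × 1.4, A = 14.28 cm², y = 0.7 cm, Ī = 2.332 cm⁴.
Centroid: ȳ = ΣA·y / ΣA = 10.5 cm.
Transfer each piece to the horizontal axis through the centroid using Ī + A·d² with d = y − 10.5:
  web: d = 0 cm → contributes +617.4 cm⁴
  top flange (beyond web): d = 9.8 cm → contributes +1 374 cm⁴
  bottom flange (beyond web): d = -9.8 cm → contributes +1 374 cm⁴
Total I = 3 365 cm⁴.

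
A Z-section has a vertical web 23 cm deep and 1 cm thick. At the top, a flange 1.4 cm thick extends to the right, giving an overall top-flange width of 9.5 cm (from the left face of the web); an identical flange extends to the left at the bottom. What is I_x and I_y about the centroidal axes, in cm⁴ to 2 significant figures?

I_x ≈ 3800 cm⁴, I_y ≈ 680 cm⁴

Decompose the section into non-overlapping parts with the origin at the bottom-left of its bounding rectangle.
Web: 1 × 23, A = 23 cm², y = 11.5 cm, Ī = 1 014 cm⁴.
Top flange (beyond web): 8.5 × 1.4, A = 11.9 cm², y = 22.3 cm, Ī = 1.944 cm⁴.
Bottom flange (beyond web): 8.5 × 1.4, A = 11.9 cm², y = 0.7 cm, Ī = 1.944 cm⁴.
Centroid: ȳ = ΣA·y / ΣA = 11.5 cm.
Transfer each piece to the centroidal x-axis using Ī + A·d² with d = y − 11.5:
  web: d = 0 cm → contributes +1 014 cm⁴
  top flange (beyond web): d = 10.8 cm → contributes +1 390 cm⁴
  bottom flange (beyond web): d = -10.8 cm → contributes +1 390 cm⁴
Total I = 3 794 cm⁴.
For the y-axis: x̄ = 9 cm.
Repeating about the centroidal y-axis gives I_y = 682.2 cm⁴.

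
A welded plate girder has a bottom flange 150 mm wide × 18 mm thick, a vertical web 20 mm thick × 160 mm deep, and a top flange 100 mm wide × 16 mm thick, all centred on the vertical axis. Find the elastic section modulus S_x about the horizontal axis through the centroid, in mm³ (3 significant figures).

S_x ≈ 3.61 × 10⁵ mm³

Break the section into simple shapes (no overlaps), measuring from the bottom-left corner of the bounding box.
Bottom plate: 150 × 18, A = 2 700 mm², y = 9 mm, Ī = 72 900 mm⁴.
Web plate: 20 × 160, A = 3 200 mm², y = 98 mm, Ī = 6 826 667 mm⁴.
Top plate: 100 × 16, A = 1 600 mm², y = 186 mm, Ī = 34 133 mm⁴.
Centroid: ȳ = ΣA·y / ΣA = 84.733 mm.
Transfer each piece to the horizontal axis through the centroid using Ī + A·d² with d = y − 84.733:
  bottom plate: d = -75.733 mm → contributes +15 558 852 mm⁴
  web plate: d = 13.267 mm → contributes +7 389 881 mm⁴
  top plate: d = 101.27 mm → contributes +16 442 034 mm⁴
Total I = 39 390 767 mm⁴.
Extreme fibre distance c = 109.27 mm; S = I/c = 360 501 mm³.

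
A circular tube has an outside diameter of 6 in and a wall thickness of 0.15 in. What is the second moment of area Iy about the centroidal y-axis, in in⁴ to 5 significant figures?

Break the section into simple shapes (no overlaps), measuring from the bottom-left corner of the bounding box.
Outer circle: ⌀6, A = 28.27433 in², x = 3 in, Ī = 63.61725 in⁴.
Bore (subtracted): ⌀5.7, A = 25.51759 in², x = 3 in, Ī = 51.81665 in⁴.
By symmetry the centroid is at mid-width, x̄ = 3 in.
All pieces are centred on the centroidal y-axis, so I = ΣĪ (holes subtracted) = 11.8006 in⁴.

Iy ≈ 11.801 in⁴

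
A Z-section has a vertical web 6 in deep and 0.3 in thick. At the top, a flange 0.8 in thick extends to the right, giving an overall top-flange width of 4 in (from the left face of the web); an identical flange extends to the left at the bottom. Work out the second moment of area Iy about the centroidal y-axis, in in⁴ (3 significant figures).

Break the section into simple shapes (no overlaps), measuring from the bottom-left corner of the bounding box.
Web: 0.3 × 6, A = 1.8 in², x = 3.85 in, Ī = 0.0135 in⁴.
Top flange (beyond web): 3.7 × 0.8, A = 2.96 in², x = 5.85 in, Ī = 3.3769 in⁴.
Bottom flange (beyond web): 3.7 × 0.8, A = 2.96 in², x = 1.85 in, Ī = 3.3769 in⁴.
Centroid: x̄ = ΣA·x / ΣA = 3.85 in.
Transfer each piece to the centroidal y-axis using Ī + A·d² with d = x − 3.85:
  web: d = 0 in → contributes +0.0135 in⁴
  top flange (beyond web): d = 2 in → contributes +15.217 in⁴
  bottom flange (beyond web): d = -2 in → contributes +15.217 in⁴
Total I = 30.447 in⁴.

Iy ≈ 30.4 in⁴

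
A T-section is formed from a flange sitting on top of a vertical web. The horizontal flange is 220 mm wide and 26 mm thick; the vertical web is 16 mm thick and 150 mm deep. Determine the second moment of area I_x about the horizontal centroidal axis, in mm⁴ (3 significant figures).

Split into non-overlapping primitives; take the origin at the lower-left of the bounding box.
Flange: 220 × 26, A = 5 720 mm², y = 163 mm, Ī = 322 227 mm⁴.
Web: 16 × 150, A = 2 400 mm², y = 75 mm, Ī = 4 500 000 mm⁴.
Centroid: ȳ = ΣA·y / ΣA = 136.99 mm.
Transfer each piece to the horizontal centroidal axis using Ī + A·d² with d = y − 136.99:
  flange: d = 26.01 mm → contributes +4 191 878 mm⁴
  web: d = -61.99 mm → contributes +13 722 668 mm⁴
Total I = 17 914 546 mm⁴.

I_x ≈ 1.79 × 10⁷ mm⁴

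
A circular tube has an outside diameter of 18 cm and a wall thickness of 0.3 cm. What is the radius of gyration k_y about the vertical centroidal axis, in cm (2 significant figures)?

Break the section into simple shapes (no overlaps), measuring from the bottom-left corner of the bounding box.
Outer circle: ⌀18, A = 254.5 cm², x = 9 cm, Ī = 5 153 cm⁴.
Bore (subtracted): ⌀17.4, A = 237.8 cm², x = 9 cm, Ī = 4 500 cm⁴.
By symmetry the centroid is at mid-width, x̄ = 9 cm.
All pieces are centred on the vertical centroidal axis, so I = ΣĪ (holes subtracted) = 653.5 cm⁴.
Radius of gyration: k = √(I/A) = √(653.5 / 16.68) = 6.259 cm.

k_y ≈ 6.3 cm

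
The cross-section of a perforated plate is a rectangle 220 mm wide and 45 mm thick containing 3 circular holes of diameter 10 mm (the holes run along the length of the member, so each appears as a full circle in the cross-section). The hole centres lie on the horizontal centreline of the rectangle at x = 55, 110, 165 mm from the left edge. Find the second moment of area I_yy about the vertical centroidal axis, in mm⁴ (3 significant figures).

I_yy ≈ 3.95 × 10⁷ mm⁴

Treat the section as a set of non-overlapping primitives; coordinates are from the bounding-box lower-left.
Plate: 220 × 45, A = 9 900 mm², x = 110 mm, Ī = 39 930 000 mm⁴.
Hole 1 (subtracted): ⌀10, A = 78.54 mm², x = 55 mm, Ī = 490.87 mm⁴.
Hole 2 (subtracted): ⌀10, A = 78.54 mm², x = 110 mm, Ī = 490.87 mm⁴.
Hole 3 (subtracted): ⌀10, A = 78.54 mm², x = 165 mm, Ī = 490.87 mm⁴.
By symmetry the centroid is at mid-width, x̄ = 110 mm.
Transfer each piece to the vertical centroidal axis using Ī + A·d² with d = x − 110:
  plate: d = 0 mm → contributes +39 930 000 mm⁴
  hole 1: d = -55 mm → contributes −238 074 mm⁴
  hole 2: d = 0 mm → contributes −490.87 mm⁴
  hole 3: d = 55 mm → contributes −238 074 mm⁴
Total I = 39 453 361 mm⁴.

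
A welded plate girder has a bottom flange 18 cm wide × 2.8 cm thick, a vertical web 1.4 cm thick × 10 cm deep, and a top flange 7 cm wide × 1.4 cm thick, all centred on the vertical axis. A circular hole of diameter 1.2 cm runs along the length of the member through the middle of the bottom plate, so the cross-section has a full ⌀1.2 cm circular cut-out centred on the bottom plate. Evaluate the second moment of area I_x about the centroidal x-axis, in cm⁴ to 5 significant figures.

I_x ≈ 1566.2 cm⁴

Break the section into simple shapes (no overlaps), measuring from the bottom-left corner of the bounding box.
Bottom plate: 18 × 2.8, A = 50.4 cm², y = 1.4 cm, Ī = 32.928 cm⁴.
Web plate: 1.4 × 10, A = 14 cm², y = 7.8 cm, Ī = 116.6667 cm⁴.
Top plate: 7 × 1.4, A = 9.8 cm², y = 13.5 cm, Ī = 1.600667 cm⁴.
Hole (subtracted): ⌀1.2, A = 1.130973 cm², y = 1.4 cm, Ī = 0.1017876 cm⁴.
Centroid: ȳ = ΣA·y / ΣA = 4.249087 cm.
Transfer each piece to the centroidal x-axis using Ī + A·d² with d = y − 4.249087:
  bottom plate: d = -2.849087 cm → contributes +442.0397 cm⁴
  web plate: d = 3.550913 cm → contributes +293.1924 cm⁴
  top plate: d = 9.250913 cm → contributes +840.2787 cm⁴
  hole: d = -2.849087 cm → contributes −9.282233 cm⁴
Total I = 1566.229 cm⁴.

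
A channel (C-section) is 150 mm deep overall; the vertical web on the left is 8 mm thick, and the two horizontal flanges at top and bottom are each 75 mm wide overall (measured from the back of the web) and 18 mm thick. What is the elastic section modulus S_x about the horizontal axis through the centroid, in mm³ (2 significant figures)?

Decompose the section into non-overlapping parts with the origin at the bottom-left of its bounding rectangle.
Web: 8 × 150, A = 1 200 mm², y = 75 mm, Ī = 2 250 000 mm⁴.
Top flange (beyond web): 67 × 18, A = 1 206 mm², y = 141 mm, Ī = 32 562 mm⁴.
Bottom flange (beyond web): 67 × 18, A = 1 206 mm², y = 9 mm, Ī = 32 562 mm⁴.
By symmetry the centroid is at mid-height, ȳ = 75 mm.
Transfer each piece to the horizontal axis through the centroid using Ī + A·d² with d = y − 75:
  web: d = 0 mm → contributes +2 250 000 mm⁴
  top flange (beyond web): d = 66 mm → contributes +5 285 898 mm⁴
  bottom flange (beyond web): d = -66 mm → contributes +5 285 898 mm⁴
Total I = 12 821 796 mm⁴.
Extreme fibre distance c = 75 mm; S = I/c = 170 957 mm³.

S_x ≈ 1.7 × 10⁵ mm³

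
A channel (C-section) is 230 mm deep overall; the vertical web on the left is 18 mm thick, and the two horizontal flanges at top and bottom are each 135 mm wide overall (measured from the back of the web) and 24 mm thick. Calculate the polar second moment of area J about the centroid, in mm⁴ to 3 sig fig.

Split into non-overlapping primitives; take the origin at the lower-left of the bounding box.
Web: 18 × 230, A = 4 140 mm², y = 115 mm, Ī = 18 250 500 mm⁴.
Top flange (beyond web): 117 × 24, A = 2 808 mm², y = 218 mm, Ī = 134 784 mm⁴.
Bottom flange (beyond web): 117 × 24, A = 2 808 mm², y = 12 mm, Ī = 134 784 mm⁴.
By symmetry the centroid is at mid-height, ȳ = 115 mm.
Transfer each piece to the centroidal x-axis using Ī + A·d² with d = y − 115:
  web: d = 0 mm → contributes +18 250 500 mm⁴
  top flange (beyond web): d = 103 mm → contributes +29 924 856 mm⁴
  bottom flange (beyond web): d = -103 mm → contributes +29 924 856 mm⁴
Total I = 78 100 212 mm⁴.
For the y-axis: x̄ = 47.856 mm.
Repeating about the centroidal y-axis gives I_y = 17 376 566 mm⁴.
Polar second moment: J = I_x + I_y = 95 476 778 mm⁴.

J ≈ 9.55 × 10⁷ mm⁴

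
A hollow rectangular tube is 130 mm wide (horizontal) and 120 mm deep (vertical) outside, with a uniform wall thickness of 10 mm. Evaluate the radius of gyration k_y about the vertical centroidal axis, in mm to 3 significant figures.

Treat the section as a set of non-overlapping primitives; coordinates are from the bounding-box lower-left.
Outer rectangle: 130 × 120, A = 15 600 mm², x = 65 mm, Ī = 21 970 000 mm⁴.
Inner void (subtracted): 110 × 100, A = 11 000 mm², x = 65 mm, Ī = 11 091 667 mm⁴.
By symmetry the centroid is at mid-width, x̄ = 65 mm.
All pieces are centred on the vertical centroidal axis, so I = ΣĪ (holes subtracted) = 10 878 333 mm⁴.
Radius of gyration: k = √(I/A) = √(10 878 333 / 4 600) = 48.63 mm.

k_y ≈ 48.6 mm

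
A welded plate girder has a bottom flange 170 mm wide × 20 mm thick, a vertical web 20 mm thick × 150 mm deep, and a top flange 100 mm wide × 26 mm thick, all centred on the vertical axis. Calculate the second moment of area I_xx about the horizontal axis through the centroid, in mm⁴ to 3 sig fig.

I_xx ≈ 5.02 × 10⁷ mm⁴

Break the section into simple shapes (no overlaps), measuring from the bottom-left corner of the bounding box.
Bottom plate: 170 × 20, A = 3 400 mm², y = 10 mm, Ī = 113 333 mm⁴.
Web plate: 20 × 150, A = 3 000 mm², y = 95 mm, Ī = 5 625 000 mm⁴.
Top plate: 100 × 26, A = 2 600 mm², y = 183 mm, Ī = 146 467 mm⁴.
Centroid: ȳ = ΣA·y / ΣA = 88.311 mm.
Transfer each piece to the horizontal axis through the centroid using Ī + A·d² with d = y − 88.311:
  bottom plate: d = -78.311 mm → contributes +20 964 276 mm⁴
  web plate: d = 6.6889 mm → contributes +5 759 224 mm⁴
  top plate: d = 94.689 mm → contributes +23 458 029 mm⁴
Total I = 50 181 529 mm⁴.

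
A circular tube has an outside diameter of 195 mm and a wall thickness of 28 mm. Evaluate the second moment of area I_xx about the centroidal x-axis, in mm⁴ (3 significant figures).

Break the section into simple shapes (no overlaps), measuring from the bottom-left corner of the bounding box.
Outer circle: ⌀195, A = 29 865 mm², y = 97.5 mm, Ī = 70 975 481 mm⁴.
Bore (subtracted): ⌀139, A = 15 175 mm², y = 97.5 mm, Ī = 18 324 372 mm⁴.
By symmetry the centroid is at mid-height, ȳ = 97.5 mm.
All pieces are centred on the centroidal x-axis, so I = ΣĪ (holes subtracted) = 52 651 109 mm⁴.

I_xx ≈ 5.27 × 10⁷ mm⁴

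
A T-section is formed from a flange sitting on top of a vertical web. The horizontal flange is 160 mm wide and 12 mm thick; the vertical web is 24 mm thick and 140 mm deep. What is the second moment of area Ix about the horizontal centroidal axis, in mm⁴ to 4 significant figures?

Treat the section as a set of non-overlapping primitives; coordinates are from the bounding-box lower-left.
Flange: 160 × 12, A = 1 920 mm², y = 146 mm, Ī = 23 040 mm⁴.
Web: 24 × 140, A = 3 360 mm², y = 70 mm, Ī = 5 488 000 mm⁴.
Centroid: ȳ = ΣA·y / ΣA = 97.6364 mm.
Transfer each piece to the horizontal centroidal axis using Ī + A·d² with d = y − 97.6364:
  flange: d = 48.3636 mm → contributes +4 513 999 mm⁴
  web: d = -27.6364 mm → contributes +8 054 262 mm⁴
Total I = 12 568 262 mm⁴.

Ix ≈ 1.257 × 10⁷ mm⁴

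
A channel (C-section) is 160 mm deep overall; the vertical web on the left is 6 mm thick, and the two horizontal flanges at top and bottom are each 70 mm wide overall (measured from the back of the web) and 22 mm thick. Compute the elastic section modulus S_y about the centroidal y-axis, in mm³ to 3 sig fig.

Break the section into simple shapes (no overlaps), measuring from the bottom-left corner of the bounding box.
Web: 6 × 160, A = 960 mm², x = 3 mm, Ī = 2 880 mm⁴.
Top flange (beyond web): 64 × 22, A = 1 408 mm², x = 38 mm, Ī = 480 597 mm⁴.
Bottom flange (beyond web): 64 × 22, A = 1 408 mm², x = 38 mm, Ī = 480 597 mm⁴.
Centroid: x̄ = ΣA·x / ΣA = 29.102 mm.
Transfer each piece to the centroidal y-axis using Ī + A·d² with d = x − 29.102:
  web: d = -26.102 mm → contributes +656 927 mm⁴
  top flange (beyond web): d = 8.8983 mm → contributes +592 083 mm⁴
  bottom flange (beyond web): d = 8.8983 mm → contributes +592 083 mm⁴
Total I = 1 841 092 mm⁴.
Extreme fibre distance c = 40.898 mm; S = I/c = 45 016 mm³.

S_y ≈ 4.50 × 10⁴ mm³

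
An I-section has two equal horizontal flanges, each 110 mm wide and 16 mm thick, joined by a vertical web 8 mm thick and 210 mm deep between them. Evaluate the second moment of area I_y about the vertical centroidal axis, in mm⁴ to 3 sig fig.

Decompose the section into non-overlapping parts with the origin at the bottom-left of its bounding rectangle.
Bottom flange: 110 × 16, A = 1 760 mm², x = 55 mm, Ī = 1 774 667 mm⁴.
Web: 8 × 210, A = 1 680 mm², x = 55 mm, Ī = 8 960 mm⁴.
Top flange: 110 × 16, A = 1 760 mm², x = 55 mm, Ī = 1 774 667 mm⁴.
By symmetry the centroid is at mid-width, x̄ = 55 mm.
All pieces are centred on the vertical centroidal axis, so I = ΣĪ = 3 558 293 mm⁴.

I_y ≈ 3.56 × 10⁶ mm⁴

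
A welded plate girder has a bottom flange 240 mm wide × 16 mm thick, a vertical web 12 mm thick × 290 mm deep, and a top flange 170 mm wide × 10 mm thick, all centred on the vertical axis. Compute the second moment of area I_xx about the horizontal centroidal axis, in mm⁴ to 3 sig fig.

Decompose the section into non-overlapping parts with the origin at the bottom-left of its bounding rectangle.
Bottom plate: 240 × 16, A = 3 840 mm², y = 8 mm, Ī = 81 920 mm⁴.
Web plate: 12 × 290, A = 3 480 mm², y = 161 mm, Ī = 24 389 000 mm⁴.
Top plate: 170 × 10, A = 1 700 mm², y = 311 mm, Ī = 14 167 mm⁴.
Centroid: ȳ = ΣA·y / ΣA = 124.14 mm.
Transfer each piece to the horizontal centroidal axis using Ī + A·d² with d = y − 124.14:
  bottom plate: d = -116.14 mm → contributes +51 873 526 mm⁴
  web plate: d = 36.865 mm → contributes +29 118 353 mm⁴
  top plate: d = 186.86 mm → contributes +59 375 503 mm⁴
Total I = 140 367 382 mm⁴.

I_xx ≈ 1.40 × 10⁸ mm⁴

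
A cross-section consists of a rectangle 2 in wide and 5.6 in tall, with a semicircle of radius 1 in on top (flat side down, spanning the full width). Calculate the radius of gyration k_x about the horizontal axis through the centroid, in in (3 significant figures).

k_x ≈ 1.85 in

Treat the section as a set of non-overlapping primitives; coordinates are from the bounding-box lower-left.
Rectangular body: 2 × 5.6, A = 11.2 in², y = 2.8 in, Ī = 29.269 in⁴.
Semicircular cap: semicircle r = 1, A = 1.5708 in², y = 6.0244 in, Ī = 0.10976 in⁴.
Centroid: ȳ = ΣA·y / ΣA = 3.1966 in.
Transfer each piece to the horizontal axis through the centroid using Ī + A·d² with d = y − 3.1966:
  rectangular body: d = -0.3966 in → contributes +31.031 in⁴
  semicircular cap: d = 2.8278 in → contributes +12.671 in⁴
Total I = 43.702 in⁴.
Radius of gyration: k = √(I/A) = √(43.702 / 12.771) = 1.8499 in.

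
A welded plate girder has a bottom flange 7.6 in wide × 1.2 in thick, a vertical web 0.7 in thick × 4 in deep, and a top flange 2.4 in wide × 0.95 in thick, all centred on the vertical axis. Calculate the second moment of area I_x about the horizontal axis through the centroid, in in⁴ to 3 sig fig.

I_x ≈ 57.6 in⁴

Treat the section as a set of non-overlapping primitives; coordinates are from the bounding-box lower-left.
Bottom plate: 7.6 × 1.2, A = 9.12 in², y = 0.6 in, Ī = 1.0944 in⁴.
Web plate: 0.7 × 4, A = 2.8 in², y = 3.2 in, Ī = 3.7333 in⁴.
Top plate: 2.4 × 0.95, A = 2.28 in², y = 5.675 in, Ī = 0.17148 in⁴.
Centroid: ȳ = ΣA·y / ΣA = 1.9275 in.
Transfer each piece to the horizontal axis through the centroid using Ī + A·d² with d = y − 1.9275:
  bottom plate: d = -1.3275 in → contributes +17.167 in⁴
  web plate: d = 1.2725 in → contributes +8.267 in⁴
  top plate: d = 3.7475 in → contributes +32.191 in⁴
Total I = 57.625 in⁴.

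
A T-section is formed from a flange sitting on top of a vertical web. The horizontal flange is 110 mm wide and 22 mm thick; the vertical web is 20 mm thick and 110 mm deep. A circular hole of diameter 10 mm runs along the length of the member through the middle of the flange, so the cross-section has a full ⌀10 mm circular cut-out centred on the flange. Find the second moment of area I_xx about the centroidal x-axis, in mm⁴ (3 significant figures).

I_xx ≈ 7.26 × 10⁶ mm⁴

Decompose the section into non-overlapping parts with the origin at the bottom-left of its bounding rectangle.
Flange: 110 × 22, A = 2 420 mm², y = 121 mm, Ī = 97 607 mm⁴.
Web: 20 × 110, A = 2 200 mm², y = 55 mm, Ī = 2 218 333 mm⁴.
Hole (subtracted): ⌀10, A = 78.54 mm², y = 121 mm, Ī = 490.87 mm⁴.
Centroid: ȳ = ΣA·y / ΣA = 89.028 mm.
Transfer each piece to the centroidal x-axis using Ī + A·d² with d = y − 89.028:
  flange: d = 31.972 mm → contributes +2 571 367 mm⁴
  web: d = -34.028 mm → contributes +4 765 710 mm⁴
  hole: d = 31.972 mm → contributes −80 775 mm⁴
Total I = 7 256 301 mm⁴.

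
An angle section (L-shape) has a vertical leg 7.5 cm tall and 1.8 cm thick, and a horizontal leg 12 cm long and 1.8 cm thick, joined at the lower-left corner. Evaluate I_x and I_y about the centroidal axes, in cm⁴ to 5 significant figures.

Treat the section as a set of non-overlapping primitives; coordinates are from the bounding-box lower-left.
Vertical leg: 1.8 × 7.5, A = 13.5 cm², y = 3.75 cm, Ī = 63.28125 cm⁴.
Horizontal leg (remainder): 10.2 × 1.8, A = 18.36 cm², y = 0.9 cm, Ī = 4.9572 cm⁴.
Centroid: ȳ = ΣA·y / ΣA = 2.107627 cm.
Transfer each piece to the centroidal x-axis using Ī + A·d² with d = y − 2.107627:
  vertical leg: d = 1.642373 cm → contributes +99.696 cm⁴
  horizontal leg (remainder): d = -1.207627 cm → contributes +31.73275 cm⁴
Total I = 131.4287 cm⁴.
For the y-axis: x̄ = 4.357627 cm.
Repeating about the centroidal y-axis gives I_y = 442.894 cm⁴.

I_x ≈ 131.43 cm⁴, I_y ≈ 442.89 cm⁴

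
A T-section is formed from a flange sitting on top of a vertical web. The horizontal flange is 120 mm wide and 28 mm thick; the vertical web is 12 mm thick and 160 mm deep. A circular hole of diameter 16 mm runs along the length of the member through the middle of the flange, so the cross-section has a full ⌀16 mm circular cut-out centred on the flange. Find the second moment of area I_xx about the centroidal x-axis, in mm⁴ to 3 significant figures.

I_xx ≈ 1.49 × 10⁷ mm⁴

Split into non-overlapping primitives; take the origin at the lower-left of the bounding box.
Flange: 120 × 28, A = 3 360 mm², y = 174 mm, Ī = 219 520 mm⁴.
Web: 12 × 160, A = 1 920 mm², y = 80 mm, Ī = 4 096 000 mm⁴.
Hole (subtracted): ⌀16, A = 201.06 mm², y = 174 mm, Ī = 3 217 mm⁴.
Centroid: ȳ = ΣA·y / ΣA = 138.47 mm.
Transfer each piece to the centroidal x-axis using Ī + A·d² with d = y − 138.47:
  flange: d = 35.535 mm → contributes +4 462 311 mm⁴
  web: d = -58.465 mm → contributes +10 658 863 mm⁴
  hole: d = 35.535 mm → contributes −257 105 mm⁴
Total I = 14 864 068 mm⁴.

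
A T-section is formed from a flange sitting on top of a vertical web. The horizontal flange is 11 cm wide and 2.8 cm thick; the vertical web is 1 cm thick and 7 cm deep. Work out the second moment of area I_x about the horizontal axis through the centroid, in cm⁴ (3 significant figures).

I_x ≈ 186 cm⁴

Treat the section as a set of non-overlapping primitives; coordinates are from the bounding-box lower-left.
Flange: 11 × 2.8, A = 30.8 cm², y = 8.4 cm, Ī = 20.123 cm⁴.
Web: 1 × 7, A = 7 cm², y = 3.5 cm, Ī = 28.583 cm⁴.
Centroid: ȳ = ΣA·y / ΣA = 7.4926 cm.
Transfer each piece to the horizontal axis through the centroid using Ī + A·d² with d = y − 7.4926:
  flange: d = 0.90741 cm → contributes +45.483 cm⁴
  web: d = -3.9926 cm → contributes +140.17 cm⁴
Total I = 185.65 cm⁴.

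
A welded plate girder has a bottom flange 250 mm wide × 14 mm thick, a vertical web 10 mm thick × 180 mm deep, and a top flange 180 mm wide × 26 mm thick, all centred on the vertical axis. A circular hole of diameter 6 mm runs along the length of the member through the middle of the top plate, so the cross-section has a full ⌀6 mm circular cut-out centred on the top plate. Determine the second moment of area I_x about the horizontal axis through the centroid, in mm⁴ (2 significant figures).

Treat the section as a set of non-overlapping primitives; coordinates are from the bounding-box lower-left.
Bottom plate: 250 × 14, A = 3 500 mm², y = 7 mm, Ī = 57 167 mm⁴.
Web plate: 10 × 180, A = 1 800 mm², y = 104 mm, Ī = 4 860 000 mm⁴.
Top plate: 180 × 26, A = 4 680 mm², y = 207 mm, Ī = 263 640 mm⁴.
Hole (subtracted): ⌀6, A = 28.27 mm², y = 207 mm, Ī = 63.62 mm⁴.
Centroid: ȳ = ΣA·y / ΣA = 118 mm.
Transfer each piece to the horizontal axis through the centroid using Ī + A·d² with d = y − 118:
  bottom plate: d = -111 mm → contributes +43 204 373 mm⁴
  web plate: d = -14.03 mm → contributes +5 214 339 mm⁴
  top plate: d = 88.97 mm → contributes +37 308 512 mm⁴
  hole: d = 88.97 mm → contributes −223 871 mm⁴
Total I = 85 503 353 mm⁴.

I_x ≈ 8.6 × 10⁷ mm⁴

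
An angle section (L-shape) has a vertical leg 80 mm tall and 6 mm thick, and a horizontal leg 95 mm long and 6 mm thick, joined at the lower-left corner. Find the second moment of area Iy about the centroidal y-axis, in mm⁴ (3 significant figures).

Iy ≈ 9.24 × 10⁵ mm⁴

Treat the section as a set of non-overlapping primitives; coordinates are from the bounding-box lower-left.
Vertical leg: 6 × 80, A = 480 mm², x = 3 mm, Ī = 1 440 mm⁴.
Horizontal leg (remainder): 89 × 6, A = 534 mm², x = 50.5 mm, Ī = 352 485 mm⁴.
Centroid: x̄ = ΣA·x / ΣA = 28.015 mm.
Transfer each piece to the centroidal y-axis using Ī + A·d² with d = x − 28.015:
  vertical leg: d = -25.015 mm → contributes +301 795 mm⁴
  horizontal leg (remainder): d = 22.485 mm → contributes +622 467 mm⁴
Total I = 924 262 mm⁴.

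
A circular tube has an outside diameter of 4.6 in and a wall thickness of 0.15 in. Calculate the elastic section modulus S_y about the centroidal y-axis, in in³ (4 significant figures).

S_y ≈ 2.259 in³

Decompose the section into non-overlapping parts with the origin at the bottom-left of its bounding rectangle.
Outer circle: ⌀4.6, A = 16.619 in², x = 2.3 in, Ī = 21.9787 in⁴.
Bore (subtracted): ⌀4.3, A = 14.522 in², x = 2.3 in, Ī = 16.782 in⁴.
By symmetry the centroid is at mid-width, x̄ = 2.3 in.
All pieces are centred on the centroidal y-axis, so I = ΣĪ (holes subtracted) = 5.19666 in⁴.
Extreme fibre distance c = 2.3 in; S = I/c = 2.25942 in³.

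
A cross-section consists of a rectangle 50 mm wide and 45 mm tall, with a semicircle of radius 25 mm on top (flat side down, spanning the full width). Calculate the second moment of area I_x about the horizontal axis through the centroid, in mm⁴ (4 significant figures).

I_x ≈ 1.172 × 10⁶ mm⁴

Decompose the section into non-overlapping parts with the origin at the bottom-left of its bounding rectangle.
Rectangular body: 50 × 45, A = 2 250 mm², y = 22.5 mm, Ī = 379 688 mm⁴.
Semicircular cap: semicircle r = 25, A = 981.748 mm², y = 55.6103 mm, Ī = 42873.8 mm⁴.
Centroid: ȳ = ΣA·y / ΣA = 32.5583 mm.
Transfer each piece to the horizontal axis through the centroid using Ī + A·d² with d = y − 32.5583:
  rectangular body: d = -10.0583 mm → contributes +607 320 mm⁴
  semicircular cap: d = 23.052 mm → contributes +564 569 mm⁴
Total I = 1 171 889 mm⁴.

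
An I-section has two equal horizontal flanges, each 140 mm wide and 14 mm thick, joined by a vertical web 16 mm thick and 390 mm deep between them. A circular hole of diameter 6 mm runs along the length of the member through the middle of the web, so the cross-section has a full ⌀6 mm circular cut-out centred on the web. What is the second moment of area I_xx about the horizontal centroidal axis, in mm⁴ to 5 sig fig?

I_xx ≈ 2.3911 × 10⁸ mm⁴

Split into non-overlapping primitives; take the origin at the lower-left of the bounding box.
Bottom flange: 140 × 14, A = 1 960 mm², y = 7 mm, Ī = 32013.33 mm⁴.
Web: 16 × 390, A = 6 240 mm², y = 209 mm, Ī = 79 092 000 mm⁴.
Top flange: 140 × 14, A = 1 960 mm², y = 411 mm, Ī = 32013.33 mm⁴.
Hole (subtracted): ⌀6, A = 28.27433 mm², y = 209 mm, Ī = 63.61725 mm⁴.
By symmetry the centroid is at mid-height, ȳ = 209 mm.
Transfer each piece to the horizontal centroidal axis using Ī + A·d² with d = y − 209:
  bottom flange: d = -202 mm → contributes +80 007 853 mm⁴
  web: d = 0 mm → contributes +79 092 000 mm⁴
  top flange: d = 202 mm → contributes +80 007 853 mm⁴
  hole: d = 0 mm → contributes −63.61725 mm⁴
Total I = 239 107 643 mm⁴.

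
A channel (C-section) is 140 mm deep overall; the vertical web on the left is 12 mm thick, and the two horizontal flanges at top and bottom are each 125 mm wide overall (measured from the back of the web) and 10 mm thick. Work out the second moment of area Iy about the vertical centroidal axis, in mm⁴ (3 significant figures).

Iy ≈ 6.19 × 10⁶ mm⁴

Split into non-overlapping primitives; take the origin at the lower-left of the bounding box.
Web: 12 × 140, A = 1 680 mm², x = 6 mm, Ī = 20 160 mm⁴.
Top flange (beyond web): 113 × 10, A = 1 130 mm², x = 68.5 mm, Ī = 1 202 414 mm⁴.
Bottom flange (beyond web): 113 × 10, A = 1 130 mm², x = 68.5 mm, Ī = 1 202 414 mm⁴.
Centroid: x̄ = ΣA·x / ΣA = 41.85 mm.
Transfer each piece to the vertical centroidal axis using Ī + A·d² with d = x − 41.85:
  web: d = -35.85 mm → contributes +2 179 364 mm⁴
  top flange (beyond web): d = 26.65 mm → contributes +2 004 950 mm⁴
  bottom flange (beyond web): d = 26.65 mm → contributes +2 004 950 mm⁴
Total I = 6 189 265 mm⁴.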